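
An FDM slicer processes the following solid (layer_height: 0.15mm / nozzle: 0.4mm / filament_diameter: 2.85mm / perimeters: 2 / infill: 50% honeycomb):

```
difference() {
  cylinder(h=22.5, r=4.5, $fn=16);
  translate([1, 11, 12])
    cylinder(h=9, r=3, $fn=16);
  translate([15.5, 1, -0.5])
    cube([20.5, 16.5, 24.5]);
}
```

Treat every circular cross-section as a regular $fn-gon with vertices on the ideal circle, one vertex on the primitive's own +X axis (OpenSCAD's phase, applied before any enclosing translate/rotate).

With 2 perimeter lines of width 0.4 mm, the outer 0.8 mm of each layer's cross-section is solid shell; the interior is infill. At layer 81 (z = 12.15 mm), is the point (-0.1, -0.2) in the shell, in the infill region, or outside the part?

infill

At z = 12.15 mm: the r=4.5 cylinder contributes a regular 16-gon of circumradius 4.5; the r=3 cylinder at (1, 11) contributes a regular 16-gon of circumradius 3; the cube at (15.5, 1) (footprint 20.5×16.5) is included at this height; After the difference (first − rest): starting from the r=4.5 cylinder, the r=3 cylinder at (1, 11) misses the remaining region (no effect); the 20.5×16.5 cube at (15.5, 1) misses the remaining region (no effect) — 1 connected region. Overall, the cross-section is a single solid region. The nearest boundary edge runs (-1.72, -4.16)→(-3.18, -3.18); distance from the point to it = 4.19 mm. The point is inside the cross-section and 4.19 mm from the nearest boundary — more than the 0.8 mm shell width (2 × 0.4), so it's in the infill interior.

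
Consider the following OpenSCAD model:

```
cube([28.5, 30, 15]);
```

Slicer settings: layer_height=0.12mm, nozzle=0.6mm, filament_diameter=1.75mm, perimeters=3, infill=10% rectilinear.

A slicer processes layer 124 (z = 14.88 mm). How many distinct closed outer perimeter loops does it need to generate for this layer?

1

At z = 14.88 mm: the cube is present — its section is the full 28.5×30 rectangle. The result has 1 disconnected region.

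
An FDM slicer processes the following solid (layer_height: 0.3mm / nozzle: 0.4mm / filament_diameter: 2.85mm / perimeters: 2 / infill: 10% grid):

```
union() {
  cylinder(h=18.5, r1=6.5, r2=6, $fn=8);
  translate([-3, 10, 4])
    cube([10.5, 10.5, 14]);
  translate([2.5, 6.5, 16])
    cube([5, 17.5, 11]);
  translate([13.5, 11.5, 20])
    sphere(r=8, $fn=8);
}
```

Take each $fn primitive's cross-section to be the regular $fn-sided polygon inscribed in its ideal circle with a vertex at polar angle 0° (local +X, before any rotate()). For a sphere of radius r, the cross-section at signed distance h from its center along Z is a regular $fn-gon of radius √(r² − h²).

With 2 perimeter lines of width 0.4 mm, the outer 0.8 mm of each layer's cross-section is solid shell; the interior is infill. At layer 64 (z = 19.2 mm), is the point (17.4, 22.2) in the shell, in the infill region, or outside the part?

At z = 19.2 mm: the cone is not intersected at this z (z outside [0, 18.5]); the cube at (-3, 10) does not reach this height (z outside [4, 18]); the cube at (2.5, 6.5) (footprint 5×17.5) is included at this height; the sphere at (13.5, 11.5): section is a regular 8-gon, circumradius = √(r²−h²) = √(8²−0.8²) = 7.960; Merging all regions: the regions partially overlap (shared area 9.27 mm²), so overlapping operands fuse into one piece — 1 connected region. Overall, the cross-section is a single solid region. The nearest boundary edge runs (13.50, 19.46)→(19.13, 17.13); distance from the point to it = 4.02 mm. The point is not inside any of the regions above, so it lies outside the cross-section (4.02 mm from the nearest boundary).

outside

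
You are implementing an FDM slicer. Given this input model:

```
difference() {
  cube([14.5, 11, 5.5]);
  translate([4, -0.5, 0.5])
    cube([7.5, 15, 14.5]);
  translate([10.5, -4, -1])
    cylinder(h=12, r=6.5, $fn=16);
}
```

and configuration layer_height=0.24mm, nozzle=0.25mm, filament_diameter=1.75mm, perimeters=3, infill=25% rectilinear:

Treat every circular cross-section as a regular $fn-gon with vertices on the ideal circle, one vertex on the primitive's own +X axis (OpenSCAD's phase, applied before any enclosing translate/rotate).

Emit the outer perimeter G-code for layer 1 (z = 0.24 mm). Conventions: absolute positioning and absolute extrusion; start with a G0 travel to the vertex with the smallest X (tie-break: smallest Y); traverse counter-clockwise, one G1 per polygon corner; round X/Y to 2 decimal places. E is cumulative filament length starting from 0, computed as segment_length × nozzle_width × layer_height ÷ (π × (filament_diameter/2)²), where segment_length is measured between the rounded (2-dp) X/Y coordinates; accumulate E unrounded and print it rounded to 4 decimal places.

At z = 0.24 mm: the cube is present — its section is the full 14.5×11 rectangle; the cube at (4, -0.5) is not intersected at this z (z outside [0.5, 15]); the cylinder at (10.5, -4): section is a regular 16-gon, circumradius r=6.5; Taking the first minus the rest: starting from the 14.5×11 cube, the r=6.5 cylinder at (10.5, -4) partially overlaps it — only the 16.34 mm² overlap (of its 129.35 mm²) is removed, clipping the outline — 1 connected region. The outline is a single polygon with 9 vertices. Extrusion per mm of travel: 0.25 × 0.24 / (π × 0.875²) = 0.024945. Accumulating E over each segment gives final E = 1.2765.

G0 X0.00 Y0.00 Z0.24
G1 X5.51 Y0.00 E0.1374
G1 X5.90 Y0.60 E0.1553
G1 X8.01 Y2.01 E0.2186
G1 X10.50 Y2.50 E0.2819
G1 X12.99 Y2.01 E0.3452
G1 X14.50 Y0.99 E0.3907
G1 X14.50 Y11.00 E0.6404
G1 X0.00 Y11.00 E1.0021
G1 X0.00 Y0.00 E1.2765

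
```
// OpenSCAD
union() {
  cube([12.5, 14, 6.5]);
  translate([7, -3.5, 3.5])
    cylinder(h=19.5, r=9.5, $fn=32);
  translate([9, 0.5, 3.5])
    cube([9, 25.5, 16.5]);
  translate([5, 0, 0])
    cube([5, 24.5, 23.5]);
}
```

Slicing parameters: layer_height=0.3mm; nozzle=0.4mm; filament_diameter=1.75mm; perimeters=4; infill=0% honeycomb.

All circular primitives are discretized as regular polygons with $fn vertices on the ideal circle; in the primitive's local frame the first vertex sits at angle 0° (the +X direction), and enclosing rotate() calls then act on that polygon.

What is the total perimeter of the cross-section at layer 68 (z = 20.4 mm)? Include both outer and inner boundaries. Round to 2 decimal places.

97.28 mm

At z = 20.4 mm: the cube is absent (z outside [0, 6.5]); the r=9.5 cylinder at (7, -3.5) contributes a regular 32-gon of circumradius 9.5 (perimeter = 2·32·9.500·sin(180°/32) = 59.59 mm); the cube at (9, 0.5) does not reach this height (z outside [3.5, 20]); the cube at (5, 0) (footprint 5×24.5) is included at this height (perimeter 59.00 mm); Taking the union: the regions partially overlap (shared area 29.22 mm²), so the edge portions inside another operand are dropped and the merged outline is re-measured after clipping — boundary = 97.28 mm. Overall, the cross-section is a single solid region. Total boundary length (outer) = 97.28 mm.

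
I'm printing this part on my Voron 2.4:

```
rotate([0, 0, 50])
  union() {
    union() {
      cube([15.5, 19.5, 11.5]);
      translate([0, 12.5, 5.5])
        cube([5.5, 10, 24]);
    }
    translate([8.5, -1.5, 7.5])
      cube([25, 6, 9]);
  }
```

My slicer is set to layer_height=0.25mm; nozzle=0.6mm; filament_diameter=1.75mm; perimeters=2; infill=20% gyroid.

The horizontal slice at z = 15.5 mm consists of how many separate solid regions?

At z = 15.5 mm: the cube is absent (z outside [0, 11.5]); the 5.5×10 cube at (0, 12.5) contributes its full rectangle; Combining (union): only the 5.5×10 cube at (0, 12.5) is present, so the union is just that shape — 1 connected region; the 25×6 cube at (8.5, -1.5) contributes its full rectangle; Merging all regions: the 2 present regions are separate (no shared area or edge), so areas and boundary lengths simply add and each stays a separate island — 2 connected regions; (whole slice rotated 50° about Z — lengths, areas and connectivity unchanged). The result has 2 disconnected regions.

2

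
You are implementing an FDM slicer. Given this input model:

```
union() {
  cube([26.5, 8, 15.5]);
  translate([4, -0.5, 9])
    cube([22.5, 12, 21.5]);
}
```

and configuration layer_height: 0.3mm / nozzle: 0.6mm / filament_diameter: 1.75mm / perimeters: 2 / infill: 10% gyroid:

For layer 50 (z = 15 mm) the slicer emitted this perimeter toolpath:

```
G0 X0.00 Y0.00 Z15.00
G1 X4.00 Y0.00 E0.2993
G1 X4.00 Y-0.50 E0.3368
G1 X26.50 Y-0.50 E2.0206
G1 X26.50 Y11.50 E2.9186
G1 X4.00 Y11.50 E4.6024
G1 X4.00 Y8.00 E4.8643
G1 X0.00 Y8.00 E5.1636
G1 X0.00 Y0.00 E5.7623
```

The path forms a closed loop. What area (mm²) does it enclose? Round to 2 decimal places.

Apply the shoelace formula to the sequence of (X, Y) vertices; enclosed area = 302.00 mm².

302.00 mm²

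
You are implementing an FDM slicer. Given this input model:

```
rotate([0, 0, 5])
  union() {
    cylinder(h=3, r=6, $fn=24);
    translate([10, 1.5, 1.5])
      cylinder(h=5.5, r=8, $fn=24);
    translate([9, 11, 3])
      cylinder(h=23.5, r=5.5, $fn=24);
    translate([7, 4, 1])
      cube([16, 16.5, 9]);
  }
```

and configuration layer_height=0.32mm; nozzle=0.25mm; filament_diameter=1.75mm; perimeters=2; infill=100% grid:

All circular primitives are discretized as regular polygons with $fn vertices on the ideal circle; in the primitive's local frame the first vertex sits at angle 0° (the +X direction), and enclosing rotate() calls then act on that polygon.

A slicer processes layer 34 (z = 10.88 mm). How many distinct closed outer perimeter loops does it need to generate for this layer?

1

At z = 10.88 mm: the cylinder is absent (z outside [0, 3]); the cylinder at (10, 1.5) is absent (z outside [1.5, 7]); the r=5.5 cylinder at (9, 11) gives a regular 24-gon of circumradius 5.5 (constant along its height); the cube at (7, 4) is not intersected at this z (z outside [1, 10]); Merging all regions: only the r=5.5 cylinder at (9, 11) is present, so the union is just that shape — 1 connected region; (rotated 5° about Z; rotation is an isometry so areas/perimeters/island counts are preserved). The result has 1 disconnected region.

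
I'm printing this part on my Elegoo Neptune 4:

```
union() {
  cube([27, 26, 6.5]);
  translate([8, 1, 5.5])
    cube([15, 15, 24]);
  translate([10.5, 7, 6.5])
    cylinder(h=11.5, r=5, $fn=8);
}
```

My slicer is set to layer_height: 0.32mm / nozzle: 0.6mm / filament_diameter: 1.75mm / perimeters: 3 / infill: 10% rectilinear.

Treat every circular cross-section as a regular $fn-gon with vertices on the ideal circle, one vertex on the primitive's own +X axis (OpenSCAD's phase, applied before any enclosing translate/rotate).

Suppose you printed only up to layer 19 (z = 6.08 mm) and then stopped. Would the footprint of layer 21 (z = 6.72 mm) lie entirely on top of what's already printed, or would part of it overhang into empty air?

Compare the two slices. At z = 6.08: the cube (footprint 27×26) is included at this height (area 702.00 mm²); the cube at (8, 1) (footprint 15×15) is included at this height (area 225.00 mm²); the cylinder at (10.5, 7) is not intersected at this z (z outside [6.5, 18]); Taking the union: the 15×15 cube at (8, 1) lies entirely inside the 27×26 cube, so the union is just the 27×26 cube — area = 702.00 mm². At z = 6.72: the cube is not intersected at this z (z outside [0, 6.5]); the 15×15 cube at (8, 1) contributes its full rectangle (area 225.00 mm²); the cylinder at (10.5, 7): section is a regular 8-gon, circumradius r=5 (area = (8/2)·5.000²·sin(360°/8) = 70.71 mm²); Taking the union: the regions partially overlap — summed areas 295.71 mm² minus the doubly-counted overlap 57.77 mm² gives 237.94 mm² — area = 237.94 mm². Checking containment: the cross-section at z = 6.72 is a subset of the cross-section at z = 6.08.

entirely on top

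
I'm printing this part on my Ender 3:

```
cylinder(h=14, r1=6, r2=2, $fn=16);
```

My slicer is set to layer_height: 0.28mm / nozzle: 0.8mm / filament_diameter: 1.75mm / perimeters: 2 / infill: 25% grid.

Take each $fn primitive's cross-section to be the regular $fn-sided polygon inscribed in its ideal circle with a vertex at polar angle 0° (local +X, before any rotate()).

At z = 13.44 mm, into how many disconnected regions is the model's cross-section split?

1

At z = 13.44 mm: the cone (r1=6→r2=2) has section circumradius 2.160 here — a regular 16-gon. The result has 1 disconnected region.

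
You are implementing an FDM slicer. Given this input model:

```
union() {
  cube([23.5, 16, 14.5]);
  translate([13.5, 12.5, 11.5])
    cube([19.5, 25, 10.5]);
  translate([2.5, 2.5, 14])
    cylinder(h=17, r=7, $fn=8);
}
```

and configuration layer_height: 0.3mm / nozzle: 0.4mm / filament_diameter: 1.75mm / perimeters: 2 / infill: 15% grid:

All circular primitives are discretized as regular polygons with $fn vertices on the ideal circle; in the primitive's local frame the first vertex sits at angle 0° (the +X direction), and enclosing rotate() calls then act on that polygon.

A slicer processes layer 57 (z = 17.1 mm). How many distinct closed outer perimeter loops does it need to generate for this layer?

At z = 17.1 mm: the cube is absent (z outside [0, 14.5]); the 19.5×25 cube at (13.5, 12.5) contributes its full rectangle; the r=7 cylinder at (2.5, 2.5) gives a regular 8-gon of circumradius 7 (constant along its height); Taking the union: the 2 present regions are separate (no shared area or edge), so areas and boundary lengths simply add and each stays a separate island — 2 connected regions. The result has 2 disconnected regions.

2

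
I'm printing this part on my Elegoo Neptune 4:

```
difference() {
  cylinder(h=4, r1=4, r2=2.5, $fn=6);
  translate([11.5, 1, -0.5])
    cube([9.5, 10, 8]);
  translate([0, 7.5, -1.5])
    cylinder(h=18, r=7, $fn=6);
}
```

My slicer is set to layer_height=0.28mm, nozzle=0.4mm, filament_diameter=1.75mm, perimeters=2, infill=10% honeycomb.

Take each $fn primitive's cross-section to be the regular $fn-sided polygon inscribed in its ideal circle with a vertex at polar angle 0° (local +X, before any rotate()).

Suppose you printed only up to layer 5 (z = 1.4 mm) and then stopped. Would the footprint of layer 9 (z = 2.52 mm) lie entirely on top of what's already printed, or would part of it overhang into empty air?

Compare the two slices. At z = 1.4: the cone: at t=0.350 of its height the radius interpolates to r₁+(r₂−r₁)t = 3.475, giving a regular 6-gon of that circumradius (area = (6/2)·3.475²·sin(360°/6) = 31.37 mm²); the cube at (11.5, 1) (footprint 9.5×10) is included at this height (area 95.00 mm²); the r=7 cylinder at (0, 7.5) contributes a regular 6-gon of circumradius 7 (area = (6/2)·7.000²·sin(360°/6) = 127.31 mm²); Taking the first minus the rest: starting from the cone (31.37 mm²), the 9.5×10 cube at (11.5, 1) misses the remaining region (no effect); the r=7 cylinder at (0, 7.5) partially overlaps it — only the 6.89 mm² overlap (of its 127.31 mm²) is removed, clipping the outline — area = 24.49 mm². At z = 2.52: the cone contributes a regular 6-gon of circumradius 3.055 (interpolated between r1=4 and r2=2.5 at t=0.630) (area = (6/2)·3.055²·sin(360°/6) = 24.25 mm²); the cube at (11.5, 1) is present — its section is the full 9.5×10 rectangle (area 95.00 mm²); the r=7 cylinder at (0, 7.5) gives a regular 6-gon of circumradius 7 (constant along its height) (area = (6/2)·7.000²·sin(360°/6) = 127.31 mm²); After the difference (first − rest): starting from the cone (24.25 mm²), the 9.5×10 cube at (11.5, 1) misses the remaining region (no effect); the r=7 cylinder at (0, 7.5) partially overlaps it — only the 4.53 mm² overlap (of its 127.31 mm²) is removed, clipping the outline — area = 19.72 mm². Checking containment: the cross-section at z = 2.52 is a subset of the cross-section at z = 1.4.

entirely on top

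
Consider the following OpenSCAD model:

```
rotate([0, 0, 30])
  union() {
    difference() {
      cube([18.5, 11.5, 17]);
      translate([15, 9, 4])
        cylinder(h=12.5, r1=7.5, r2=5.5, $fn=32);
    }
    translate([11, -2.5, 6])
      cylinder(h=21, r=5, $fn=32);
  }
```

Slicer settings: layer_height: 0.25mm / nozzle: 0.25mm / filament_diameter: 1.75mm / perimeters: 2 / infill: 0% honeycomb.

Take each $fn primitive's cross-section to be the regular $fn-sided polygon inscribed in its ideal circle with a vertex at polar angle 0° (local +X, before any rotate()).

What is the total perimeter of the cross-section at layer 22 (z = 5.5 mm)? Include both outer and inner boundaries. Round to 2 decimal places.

At z = 5.5 mm: the 18.5×11.5 cube contributes its full rectangle (perimeter 60.00 mm); the cone at (15, 9): at t=0.120 of its height the radius interpolates to r₁+(r₂−r₁)t = 7.260, giving a regular 32-gon of that circumradius (perimeter = 2·32·7.260·sin(180°/32) = 45.54 mm); Subtracting the remaining from the first: starting from the 18.5×11.5 cube, the cone at (15, 9) partially overlaps it — only the 91.90 mm² overlap (of its 164.52 mm²) is removed, clipping the outline — boundary = 58.49 mm; the cylinder at (11, -2.5) does not reach this height (z outside [6, 27]); Taking the union: only that combined region is present, so the union is just that shape — boundary = 58.49 mm; (whole slice rotated 30° about Z — lengths, areas and connectivity unchanged). Overall, the cross-section is a single solid region. Total boundary length (outer) = 58.49 mm.

58.49 mm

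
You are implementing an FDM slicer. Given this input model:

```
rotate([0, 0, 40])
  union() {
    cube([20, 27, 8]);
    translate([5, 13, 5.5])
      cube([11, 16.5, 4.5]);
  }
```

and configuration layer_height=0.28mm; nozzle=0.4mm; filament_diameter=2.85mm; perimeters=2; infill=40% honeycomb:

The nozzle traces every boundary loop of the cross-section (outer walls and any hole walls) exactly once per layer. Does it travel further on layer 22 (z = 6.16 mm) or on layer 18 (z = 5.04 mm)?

Layer 22 (z = 6.16): the 20×27 cube contributes its full rectangle (perimeter 94.00 mm); the cube at (5, 13) is present — its section is the full 11×16.5 rectangle (perimeter 55.00 mm); Combining (union): the regions partially overlap (shared area 154.00 mm²), so the edge portions inside another operand are dropped and the merged outline is re-measured after clipping — boundary = 99.00 mm; (rotated 40° about Z; rotation is an isometry so areas/perimeters/island counts are preserved). So its perimeter = 99.00 mm. Layer 18 (z = 5.04): the 20×27 cube contributes its full rectangle (perimeter 94.00 mm); the cube at (5, 13) does not reach this height (z outside [5.5, 10]); Taking the union: only the 20×27 cube is present, so the union is just that shape — boundary = 94.00 mm; (rotated 40° about Z; rotation is an isometry so areas/perimeters/island counts are preserved). So its perimeter = 94.00 mm. Layer 22 is larger (99.00 vs 94.00 mm).

layer 22 (z = 6.16 mm)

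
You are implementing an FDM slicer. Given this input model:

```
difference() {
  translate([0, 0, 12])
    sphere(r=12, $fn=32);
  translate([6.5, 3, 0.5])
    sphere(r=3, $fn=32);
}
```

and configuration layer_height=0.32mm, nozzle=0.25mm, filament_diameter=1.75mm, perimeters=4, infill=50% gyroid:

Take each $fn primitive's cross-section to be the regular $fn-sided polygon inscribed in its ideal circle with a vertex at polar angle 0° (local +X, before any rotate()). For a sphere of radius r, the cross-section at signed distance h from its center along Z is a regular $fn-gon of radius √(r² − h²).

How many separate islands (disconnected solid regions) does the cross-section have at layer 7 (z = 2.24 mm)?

At z = 2.24 mm: the sphere: section is a regular 32-gon, circumradius = √(r²−h²) = √(12²−9.76²) = 6.982; the r=3 sphere at (6.5, 3) contributes a regular 32-gon of circumradius √(3²−1.74²) = 2.444; After the difference (first − rest): starting from the r=12 sphere, the r=3 sphere at (6.5, 3) partially overlaps it — only the 7.67 mm² overlap (of its 18.64 mm²) is removed, clipping the outline — 1 connected region. Overall, the cross-section is a single solid region. Island count = 1.

1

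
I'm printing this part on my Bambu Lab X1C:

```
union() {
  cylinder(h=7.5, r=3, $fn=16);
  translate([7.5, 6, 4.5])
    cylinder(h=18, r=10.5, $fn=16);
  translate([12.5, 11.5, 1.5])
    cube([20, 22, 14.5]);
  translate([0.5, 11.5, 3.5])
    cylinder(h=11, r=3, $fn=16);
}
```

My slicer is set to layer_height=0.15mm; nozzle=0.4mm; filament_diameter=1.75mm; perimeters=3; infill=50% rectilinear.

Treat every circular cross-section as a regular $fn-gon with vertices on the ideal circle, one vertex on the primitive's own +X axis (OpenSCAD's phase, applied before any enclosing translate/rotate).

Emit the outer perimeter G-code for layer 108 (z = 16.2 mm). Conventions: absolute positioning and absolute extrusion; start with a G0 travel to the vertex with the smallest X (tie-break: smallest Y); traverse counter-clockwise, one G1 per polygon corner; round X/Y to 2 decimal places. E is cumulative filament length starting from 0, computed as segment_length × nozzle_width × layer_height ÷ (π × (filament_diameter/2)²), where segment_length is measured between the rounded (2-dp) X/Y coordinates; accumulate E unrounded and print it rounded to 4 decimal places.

At z = 16.2 mm: the cylinder is absent (z outside [0, 7.5]); the r=10.5 cylinder at (7.5, 6) contributes a regular 16-gon of circumradius 10.5; the cube at (12.5, 11.5) does not reach this height (z outside [1.5, 16]); the cylinder at (0.5, 11.5) is not intersected at this z (z outside [3.5, 14.5]); Combining (union): only the r=10.5 cylinder at (7.5, 6) is present, so the union is just that shape — 1 connected region. The outline is a single polygon with 16 vertices. Extrusion per mm of travel: 0.4 × 0.15 / (π × 0.875²) = 0.024945. Accumulating E over each segment gives final E = 1.6349.

G0 X-3.00 Y6.00 Z16.20
G1 X-2.20 Y1.98 E0.1022
G1 X0.08 Y-1.42 E0.2044
G1 X3.48 Y-3.70 E0.3065
G1 X7.50 Y-4.50 E0.4087
G1 X11.52 Y-3.70 E0.5110
G1 X14.92 Y-1.42 E0.6131
G1 X17.20 Y1.98 E0.7152
G1 X18.00 Y6.00 E0.8175
G1 X17.20 Y10.02 E0.9197
G1 X14.92 Y13.42 E1.0218
G1 X11.52 Y15.70 E1.1239
G1 X7.50 Y16.50 E1.2262
G1 X3.48 Y15.70 E1.3284
G1 X0.08 Y13.42 E1.4305
G1 X-2.20 Y10.02 E1.5327
G1 X-3.00 Y6.00 E1.6349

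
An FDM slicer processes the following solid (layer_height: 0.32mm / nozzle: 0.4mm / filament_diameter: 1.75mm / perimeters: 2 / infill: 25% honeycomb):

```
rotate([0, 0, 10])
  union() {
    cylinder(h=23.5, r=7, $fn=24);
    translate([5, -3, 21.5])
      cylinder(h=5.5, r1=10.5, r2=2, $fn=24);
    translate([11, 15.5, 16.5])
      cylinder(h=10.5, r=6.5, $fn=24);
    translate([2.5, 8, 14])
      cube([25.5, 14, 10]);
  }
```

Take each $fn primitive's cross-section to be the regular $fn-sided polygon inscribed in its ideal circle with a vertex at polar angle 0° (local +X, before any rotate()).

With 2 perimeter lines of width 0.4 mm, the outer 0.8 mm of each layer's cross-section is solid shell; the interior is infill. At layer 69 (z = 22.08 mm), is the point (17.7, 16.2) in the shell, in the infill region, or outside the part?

At z = 22.08 mm: the r=7 cylinder gives a regular 24-gon of circumradius 7 (constant along its height); the cone at (5, -3) contributes a regular 24-gon of circumradius 9.604 (interpolated between r1=10.5 and r2=2 at t=0.105); the r=6.5 cylinder at (11, 15.5) contributes a regular 24-gon of circumradius 6.5; the cube at (2.5, 8) (footprint 25.5×14) is included at this height; Taking the union: the regions partially overlap (shared area 246.11 mm²), so overlapping operands fuse into one piece — 2 connected regions; (whole slice rotated 10° about Z — lengths, areas and connectivity unchanged). Overall, the cross-section has 2 separate islands. Undo the 10° rotation: the query point maps to (20.244, 12.880) in the un-rotated model frame. The nearest boundary edge runs (28.00, 8.00)→(2.50, 8.00); distance from the point to it = 4.88 mm. (Shell/infill is judged within the island containing the point — the largest one.) The point is inside the cross-section and 4.88 mm from the nearest boundary — more than the 0.8 mm shell width (2 × 0.4), so it's in the infill interior.

infill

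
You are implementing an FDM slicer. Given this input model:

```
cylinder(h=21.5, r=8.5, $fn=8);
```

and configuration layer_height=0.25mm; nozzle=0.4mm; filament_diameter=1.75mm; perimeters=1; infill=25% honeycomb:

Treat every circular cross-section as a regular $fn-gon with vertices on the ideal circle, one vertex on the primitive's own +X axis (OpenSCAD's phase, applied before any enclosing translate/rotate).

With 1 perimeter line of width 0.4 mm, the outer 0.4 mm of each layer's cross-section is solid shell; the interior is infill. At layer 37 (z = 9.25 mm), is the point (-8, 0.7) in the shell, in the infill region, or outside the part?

At z = 9.25 mm: the cylinder: section is a regular 8-gon, circumradius r=8.5. Overall, the cross-section is a single solid region. The nearest boundary edge runs (-6.01, 6.01)→(-8.50, 0.00); distance from the point to it = 0.19 mm. The point is inside the cross-section, 0.19 mm from the nearest boundary — within the 0.4 mm shell band (1 × 0.4).

shell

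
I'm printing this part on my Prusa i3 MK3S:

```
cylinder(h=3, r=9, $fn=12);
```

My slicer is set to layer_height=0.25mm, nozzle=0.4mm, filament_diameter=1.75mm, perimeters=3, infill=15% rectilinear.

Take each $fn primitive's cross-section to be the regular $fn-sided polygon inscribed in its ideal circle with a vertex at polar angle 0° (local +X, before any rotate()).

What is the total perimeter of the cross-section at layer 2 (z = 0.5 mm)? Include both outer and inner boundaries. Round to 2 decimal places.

55.90 mm

At z = 0.5 mm: the r=9 cylinder contributes a regular 12-gon of circumradius 9 (perimeter = 2·12·9.000·sin(180°/12) = 55.90 mm). Overall, the cross-section is a single solid region. Total boundary length (outer) = 55.90 mm.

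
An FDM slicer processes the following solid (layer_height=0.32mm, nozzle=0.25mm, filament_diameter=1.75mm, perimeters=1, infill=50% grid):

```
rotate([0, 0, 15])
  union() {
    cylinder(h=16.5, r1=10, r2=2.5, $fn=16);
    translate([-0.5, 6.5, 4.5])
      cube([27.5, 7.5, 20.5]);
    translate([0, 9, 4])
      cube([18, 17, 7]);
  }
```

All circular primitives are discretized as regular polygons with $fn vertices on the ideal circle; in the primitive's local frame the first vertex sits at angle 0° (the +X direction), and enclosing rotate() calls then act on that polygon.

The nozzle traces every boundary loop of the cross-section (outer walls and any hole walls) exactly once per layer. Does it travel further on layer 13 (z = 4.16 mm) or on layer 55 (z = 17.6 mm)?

layer 13 (z = 4.16 mm)

Layer 13 (z = 4.16): the cone contributes a regular 16-gon of circumradius 8.109 (interpolated between r1=10 and r2=2.5 at t=0.252) (perimeter = 2·16·8.109·sin(180°/16) = 50.62 mm); the cube at (-0.5, 6.5) is not intersected at this z (z outside [4.5, 25]); the cube at (0, 9) (footprint 18×17) is included at this height (perimeter 70.00 mm); Merging all regions: the 2 present regions are separate (no shared area or edge), so areas and boundary lengths simply add and each stays a separate island — boundary = 120.62 mm; (whole slice rotated 15° about Z — lengths, areas and connectivity unchanged). So its perimeter = 120.62 mm. Layer 55 (z = 17.6): the cone does not reach this height (z outside [0, 16.5]); the 27.5×7.5 cube at (-0.5, 6.5) contributes its full rectangle (perimeter 70.00 mm); the cube at (0, 9) is absent (z outside [4, 11]); Merging all regions: only the 27.5×7.5 cube at (-0.5, 6.5) is present, so the union is just that shape — boundary = 70.00 mm; (rotated 15° about Z; rotation is an isometry so areas/perimeters/island counts are preserved). So its perimeter = 70.00 mm. Layer 13 is larger (120.62 vs 70.00 mm).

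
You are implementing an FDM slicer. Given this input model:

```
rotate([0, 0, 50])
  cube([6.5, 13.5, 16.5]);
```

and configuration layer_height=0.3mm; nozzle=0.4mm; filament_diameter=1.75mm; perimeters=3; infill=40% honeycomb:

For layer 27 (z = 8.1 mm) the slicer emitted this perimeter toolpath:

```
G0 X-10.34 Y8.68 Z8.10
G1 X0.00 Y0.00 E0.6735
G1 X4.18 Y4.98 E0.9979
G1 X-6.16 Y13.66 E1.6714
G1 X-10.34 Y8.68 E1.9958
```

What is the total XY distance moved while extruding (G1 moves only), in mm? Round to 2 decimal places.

Sum the Euclidean lengths of each G1 segment: total = 40.00 mm.

40.00 mm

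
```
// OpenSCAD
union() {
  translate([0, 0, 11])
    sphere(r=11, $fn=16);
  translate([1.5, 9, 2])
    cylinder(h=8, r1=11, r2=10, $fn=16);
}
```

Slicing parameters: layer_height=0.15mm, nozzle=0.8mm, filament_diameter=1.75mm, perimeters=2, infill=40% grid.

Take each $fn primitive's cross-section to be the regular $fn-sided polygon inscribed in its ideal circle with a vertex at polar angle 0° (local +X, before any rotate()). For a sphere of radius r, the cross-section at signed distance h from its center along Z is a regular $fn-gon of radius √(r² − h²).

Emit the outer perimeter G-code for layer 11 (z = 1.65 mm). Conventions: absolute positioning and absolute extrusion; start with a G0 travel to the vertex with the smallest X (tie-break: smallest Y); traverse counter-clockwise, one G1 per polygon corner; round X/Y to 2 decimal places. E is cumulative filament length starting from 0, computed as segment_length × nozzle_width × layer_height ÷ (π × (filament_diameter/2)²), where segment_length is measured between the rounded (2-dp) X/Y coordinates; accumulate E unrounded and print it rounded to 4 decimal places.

G0 X-5.79 Y0.00 Z1.65
G1 X-5.35 Y-2.22 E0.1129
G1 X-4.10 Y-4.10 E0.2255
G1 X-2.22 Y-5.35 E0.3382
G1 X0.00 Y-5.79 E0.4511
G1 X2.22 Y-5.35 E0.5640
G1 X4.10 Y-4.10 E0.6766
G1 X5.35 Y-2.22 E0.7893
G1 X5.79 Y0.00 E0.9022
G1 X5.35 Y2.22 E1.0151
G1 X4.10 Y4.10 E1.1277
G1 X2.22 Y5.35 E1.2404
G1 X0.00 Y5.79 E1.3533
G1 X-2.22 Y5.35 E1.4662
G1 X-4.10 Y4.10 E1.5788
G1 X-5.35 Y2.22 E1.6914
G1 X-5.79 Y0.00 E1.8044

At z = 1.65 mm: the sphere: section is a regular 16-gon, circumradius = √(r²−h²) = √(11²−9.35²) = 5.795; the cone at (1.5, 9) is absent (z outside [2, 10]); Taking the union: only the r=11 sphere is present, so the union is just that shape — 1 connected region. The outline is a single polygon with 16 vertices. Extrusion per mm of travel: 0.8 × 0.15 / (π × 0.875²) = 0.049890. Accumulating E over each segment gives final E = 1.8044.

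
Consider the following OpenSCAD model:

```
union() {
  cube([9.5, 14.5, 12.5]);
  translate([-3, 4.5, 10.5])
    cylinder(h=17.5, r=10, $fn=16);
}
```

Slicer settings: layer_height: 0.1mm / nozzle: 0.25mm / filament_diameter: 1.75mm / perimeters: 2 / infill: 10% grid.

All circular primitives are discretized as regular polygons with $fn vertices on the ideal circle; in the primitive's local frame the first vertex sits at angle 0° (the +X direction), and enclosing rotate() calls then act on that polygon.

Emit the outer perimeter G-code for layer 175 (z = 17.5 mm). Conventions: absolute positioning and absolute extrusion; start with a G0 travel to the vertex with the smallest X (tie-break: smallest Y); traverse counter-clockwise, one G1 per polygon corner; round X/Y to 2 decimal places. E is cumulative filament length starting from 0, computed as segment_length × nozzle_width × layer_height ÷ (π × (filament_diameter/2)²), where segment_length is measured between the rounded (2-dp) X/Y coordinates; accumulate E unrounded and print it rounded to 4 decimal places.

G0 X-13.00 Y4.50 Z17.50
G1 X-12.24 Y0.67 E0.0406
G1 X-10.07 Y-2.57 E0.0811
G1 X-6.83 Y-4.74 E0.1216
G1 X-3.00 Y-5.50 E0.1622
G1 X0.83 Y-4.74 E0.2028
G1 X4.07 Y-2.57 E0.2433
G1 X6.24 Y0.67 E0.2839
G1 X7.00 Y4.50 E0.3245
G1 X6.24 Y8.33 E0.3650
G1 X4.07 Y11.57 E0.4056
G1 X0.83 Y13.74 E0.4461
G1 X-3.00 Y14.50 E0.4867
G1 X-6.83 Y13.74 E0.5273
G1 X-10.07 Y11.57 E0.5678
G1 X-12.24 Y8.33 E0.6083
G1 X-13.00 Y4.50 E0.6489

At z = 17.5 mm: the cube does not reach this height (z outside [0, 12.5]); the cylinder at (-3, 4.5): section is a regular 16-gon, circumradius r=10; Merging all regions: only the r=10 cylinder at (-3, 4.5) is present, so the union is just that shape — 1 connected region. The outline is a single polygon with 16 vertices. Extrusion per mm of travel: 0.25 × 0.1 / (π × 0.875²) = 0.010394. Accumulating E over each segment gives final E = 0.6489.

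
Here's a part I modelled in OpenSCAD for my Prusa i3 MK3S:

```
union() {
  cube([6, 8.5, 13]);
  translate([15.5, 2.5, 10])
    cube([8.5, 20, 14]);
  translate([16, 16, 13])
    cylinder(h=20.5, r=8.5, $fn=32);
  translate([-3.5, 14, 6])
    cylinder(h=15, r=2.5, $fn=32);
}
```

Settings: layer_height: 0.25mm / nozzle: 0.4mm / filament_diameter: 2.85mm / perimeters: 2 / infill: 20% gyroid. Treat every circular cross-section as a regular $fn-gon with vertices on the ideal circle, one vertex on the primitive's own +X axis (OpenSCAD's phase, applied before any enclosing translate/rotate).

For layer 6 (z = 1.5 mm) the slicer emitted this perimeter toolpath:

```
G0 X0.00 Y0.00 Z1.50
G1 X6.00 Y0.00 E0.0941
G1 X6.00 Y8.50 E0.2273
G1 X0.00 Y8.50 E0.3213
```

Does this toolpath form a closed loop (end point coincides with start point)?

Start point (G0): (0.00, 0.00). End point (last G1): the path does not return to the start — open.

no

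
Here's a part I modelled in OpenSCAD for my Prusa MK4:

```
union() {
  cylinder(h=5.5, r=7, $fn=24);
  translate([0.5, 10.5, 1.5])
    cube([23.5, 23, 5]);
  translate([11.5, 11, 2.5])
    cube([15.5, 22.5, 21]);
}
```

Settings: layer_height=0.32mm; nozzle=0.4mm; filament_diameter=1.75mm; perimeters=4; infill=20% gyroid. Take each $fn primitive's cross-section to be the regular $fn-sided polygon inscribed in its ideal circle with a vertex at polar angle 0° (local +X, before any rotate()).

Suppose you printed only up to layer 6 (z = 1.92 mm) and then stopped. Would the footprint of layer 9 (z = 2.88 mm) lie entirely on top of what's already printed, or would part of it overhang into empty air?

part overhangs

Compare the two slices. At z = 1.92: the r=7 cylinder gives a regular 24-gon of circumradius 7 (constant along its height) (area = (24/2)·7.000²·sin(360°/24) = 152.19 mm²); the cube at (0.5, 10.5) (footprint 23.5×23) is included at this height (area 540.50 mm²); the cube at (11.5, 11) is absent (z outside [2.5, 23.5]); Combining (union): the 2 present regions are separate (no shared area or edge), so areas and boundary lengths simply add and each stays a separate island — area = 692.69 mm². At z = 2.88: the r=7 cylinder gives a regular 24-gon of circumradius 7 (constant along its height) (area = (24/2)·7.000²·sin(360°/24) = 152.19 mm²); the cube at (0.5, 10.5) (footprint 23.5×23) is included at this height (area 540.50 mm²); the 15.5×22.5 cube at (11.5, 11) contributes its full rectangle (area 348.75 mm²); Merging all regions: the regions partially overlap — summed areas 1041.44 mm² minus the doubly-counted overlap 281.25 mm² gives 760.19 mm² — area = 760.19 mm². Checking containment: at z = 2.88 the cross-section extends beyond the z = 1.92 cross-section by about 67.50 mm².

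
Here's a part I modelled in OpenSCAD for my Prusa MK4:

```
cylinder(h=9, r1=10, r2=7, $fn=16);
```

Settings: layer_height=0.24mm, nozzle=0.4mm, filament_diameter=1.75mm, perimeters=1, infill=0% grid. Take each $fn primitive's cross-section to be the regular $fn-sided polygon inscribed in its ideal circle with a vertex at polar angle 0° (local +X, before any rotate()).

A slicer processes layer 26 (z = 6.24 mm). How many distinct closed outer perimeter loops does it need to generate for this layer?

At z = 6.24 mm: the cone contributes a regular 16-gon of circumradius 7.920 (interpolated between r1=10 and r2=7 at t=0.693). The result has 1 disconnected region.

1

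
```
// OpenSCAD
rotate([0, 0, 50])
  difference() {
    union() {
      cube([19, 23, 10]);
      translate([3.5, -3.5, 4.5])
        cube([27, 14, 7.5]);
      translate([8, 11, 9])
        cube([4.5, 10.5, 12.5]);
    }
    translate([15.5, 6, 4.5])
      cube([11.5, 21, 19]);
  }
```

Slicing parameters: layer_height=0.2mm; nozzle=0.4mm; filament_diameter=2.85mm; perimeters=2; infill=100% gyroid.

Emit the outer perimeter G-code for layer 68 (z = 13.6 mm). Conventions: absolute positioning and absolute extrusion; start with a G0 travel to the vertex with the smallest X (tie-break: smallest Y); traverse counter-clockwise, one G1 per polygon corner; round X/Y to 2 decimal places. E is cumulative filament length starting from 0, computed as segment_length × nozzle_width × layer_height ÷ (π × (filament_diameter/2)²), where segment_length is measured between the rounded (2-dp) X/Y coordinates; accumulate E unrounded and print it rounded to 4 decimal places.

At z = 13.6 mm: the cube does not reach this height (z outside [0, 10]); the cube at (3.5, -3.5) does not reach this height (z outside [4.5, 12]); the 4.5×10.5 cube at (8, 11) contributes its full rectangle; Combining (union): only the 4.5×10.5 cube at (8, 11) is present, so the union is just that shape — 1 connected region; the cube at (15.5, 6) (footprint 11.5×21) is included at this height; Taking the first minus the rest: starting from that combined region, the 11.5×21 cube at (15.5, 6) misses the remaining region (no effect) — 1 connected region; (rotated 50° about Z; rotation is an isometry so areas/perimeters/island counts are preserved). The outline is a single polygon with 4 vertices. Extrusion per mm of travel: 0.4 × 0.2 / (π × 1.425²) = 0.012540. Accumulating E over each segment gives final E = 0.3764.

G0 X-11.33 Y19.95 Z13.60
G1 X-3.28 Y13.20 E0.1317
G1 X-0.39 Y16.65 E0.1882
G1 X-8.44 Y23.40 E0.3199
G1 X-11.33 Y19.95 E0.3764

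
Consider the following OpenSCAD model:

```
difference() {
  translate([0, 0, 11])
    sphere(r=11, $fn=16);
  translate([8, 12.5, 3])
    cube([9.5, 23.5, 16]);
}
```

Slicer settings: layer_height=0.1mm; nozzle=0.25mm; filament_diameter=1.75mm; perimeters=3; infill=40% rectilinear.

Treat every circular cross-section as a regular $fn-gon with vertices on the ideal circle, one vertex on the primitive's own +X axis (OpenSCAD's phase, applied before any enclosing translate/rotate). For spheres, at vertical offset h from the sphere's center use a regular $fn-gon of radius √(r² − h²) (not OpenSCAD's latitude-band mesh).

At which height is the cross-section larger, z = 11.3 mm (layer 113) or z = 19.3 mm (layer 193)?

layer 113 (z = 11.3 mm)

Layer 113 (z = 11.3): the sphere: section is a regular 16-gon, circumradius = √(r²−h²) = √(11²−0.3²) = 10.996 (area = (16/2)·10.996²·sin(360°/16) = 370.16 mm²); the cube at (8, 12.5) (footprint 9.5×23.5) is included at this height (area 223.25 mm²); Taking the first minus the rest: starting from the r=11 sphere (370.16 mm²), the 9.5×23.5 cube at (8, 12.5) misses the remaining region (no effect) — area = 370.16 mm². So its area = 370.16 mm². Layer 193 (z = 19.3): the sphere: section is a regular 16-gon, circumradius = √(r²−h²) = √(11²−8.3²) = 7.219 (area = (16/2)·7.219²·sin(360°/16) = 159.53 mm²); the cube at (8, 12.5) is absent (z outside [3, 19]); Subtracting the remaining from the first: none of the subtracted shapes is present at this height, so the r=11 sphere is unchanged — area = 159.53 mm². So its area = 159.53 mm². Layer 113 is larger (370.16 vs 159.53 mm²).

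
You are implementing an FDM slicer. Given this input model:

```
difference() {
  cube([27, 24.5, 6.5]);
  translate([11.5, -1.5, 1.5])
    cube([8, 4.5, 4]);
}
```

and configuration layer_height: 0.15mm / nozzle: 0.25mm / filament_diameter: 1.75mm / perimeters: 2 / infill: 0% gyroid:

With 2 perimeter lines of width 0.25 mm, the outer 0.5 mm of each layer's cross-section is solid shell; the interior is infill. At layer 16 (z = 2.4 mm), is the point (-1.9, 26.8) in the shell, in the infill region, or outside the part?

outside

At z = 2.4 mm: the 27×24.5 cube contributes its full rectangle; the 8×4.5 cube at (11.5, -1.5) contributes its full rectangle; After the difference (first − rest): starting from the 27×24.5 cube, the 8×4.5 cube at (11.5, -1.5) partially overlaps it — only the 24.00 mm² overlap (of its 36.00 mm²) is removed, clipping the outline — 1 connected region. Overall, the cross-section is a single solid region. The nearest boundary edge runs (0.00, 0.00)→(0.00, 24.50); distance from the point to it = 2.98 mm. The point is not inside any of the regions above, so it lies outside the cross-section (2.98 mm from the nearest boundary).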